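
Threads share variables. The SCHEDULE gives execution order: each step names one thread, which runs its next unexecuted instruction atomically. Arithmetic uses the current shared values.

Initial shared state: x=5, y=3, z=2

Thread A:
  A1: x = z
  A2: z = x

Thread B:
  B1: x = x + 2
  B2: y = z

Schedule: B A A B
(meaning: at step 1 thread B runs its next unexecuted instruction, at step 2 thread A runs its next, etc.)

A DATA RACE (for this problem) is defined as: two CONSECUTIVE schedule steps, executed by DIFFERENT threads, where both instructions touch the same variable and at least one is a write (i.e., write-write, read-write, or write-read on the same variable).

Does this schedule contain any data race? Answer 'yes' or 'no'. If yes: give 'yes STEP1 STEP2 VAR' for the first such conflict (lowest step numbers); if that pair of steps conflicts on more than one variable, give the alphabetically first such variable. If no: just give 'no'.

Answer: yes 1 2 x

Derivation:
Steps 1,2: B(x = x + 2) vs A(x = z). RACE on x (W-W).
Steps 2,3: same thread (A). No race.
Steps 3,4: A(z = x) vs B(y = z). RACE on z (W-R).
First conflict at steps 1,2.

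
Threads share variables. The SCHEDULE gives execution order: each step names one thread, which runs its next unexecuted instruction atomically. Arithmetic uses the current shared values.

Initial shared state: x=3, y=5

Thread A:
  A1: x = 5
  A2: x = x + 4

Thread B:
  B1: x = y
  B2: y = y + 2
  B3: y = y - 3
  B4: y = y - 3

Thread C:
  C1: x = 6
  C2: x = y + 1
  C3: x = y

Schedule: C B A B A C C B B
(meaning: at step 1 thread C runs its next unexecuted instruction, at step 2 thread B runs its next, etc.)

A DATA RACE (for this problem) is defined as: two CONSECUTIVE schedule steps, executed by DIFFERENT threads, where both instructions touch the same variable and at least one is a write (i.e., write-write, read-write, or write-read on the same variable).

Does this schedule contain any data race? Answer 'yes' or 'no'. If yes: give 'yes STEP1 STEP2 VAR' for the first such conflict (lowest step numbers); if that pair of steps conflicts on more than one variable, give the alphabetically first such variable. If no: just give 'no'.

Steps 1,2: C(x = 6) vs B(x = y). RACE on x (W-W).
Steps 2,3: B(x = y) vs A(x = 5). RACE on x (W-W).
Steps 3,4: A(r=-,w=x) vs B(r=y,w=y). No conflict.
Steps 4,5: B(r=y,w=y) vs A(r=x,w=x). No conflict.
Steps 5,6: A(x = x + 4) vs C(x = y + 1). RACE on x (W-W).
Steps 6,7: same thread (C). No race.
Steps 7,8: C(x = y) vs B(y = y - 3). RACE on y (R-W).
Steps 8,9: same thread (B). No race.
First conflict at steps 1,2.

Answer: yes 1 2 x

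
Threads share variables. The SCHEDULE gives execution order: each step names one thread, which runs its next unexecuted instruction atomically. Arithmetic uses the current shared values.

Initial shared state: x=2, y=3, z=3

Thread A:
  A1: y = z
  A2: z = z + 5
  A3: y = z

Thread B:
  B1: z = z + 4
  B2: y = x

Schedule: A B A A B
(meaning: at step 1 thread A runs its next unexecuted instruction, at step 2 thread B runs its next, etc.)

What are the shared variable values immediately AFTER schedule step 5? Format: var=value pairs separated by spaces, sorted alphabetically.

Answer: x=2 y=2 z=12

Derivation:
Step 1: thread A executes A1 (y = z). Shared: x=2 y=3 z=3. PCs: A@1 B@0
Step 2: thread B executes B1 (z = z + 4). Shared: x=2 y=3 z=7. PCs: A@1 B@1
Step 3: thread A executes A2 (z = z + 5). Shared: x=2 y=3 z=12. PCs: A@2 B@1
Step 4: thread A executes A3 (y = z). Shared: x=2 y=12 z=12. PCs: A@3 B@1
Step 5: thread B executes B2 (y = x). Shared: x=2 y=2 z=12. PCs: A@3 B@2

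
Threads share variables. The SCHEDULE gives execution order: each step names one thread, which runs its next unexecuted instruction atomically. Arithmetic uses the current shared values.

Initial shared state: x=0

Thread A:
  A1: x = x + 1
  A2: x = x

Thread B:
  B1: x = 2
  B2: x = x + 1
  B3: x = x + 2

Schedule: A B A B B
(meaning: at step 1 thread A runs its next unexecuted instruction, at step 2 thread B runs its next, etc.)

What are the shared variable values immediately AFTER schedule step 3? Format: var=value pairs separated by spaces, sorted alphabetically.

Step 1: thread A executes A1 (x = x + 1). Shared: x=1. PCs: A@1 B@0
Step 2: thread B executes B1 (x = 2). Shared: x=2. PCs: A@1 B@1
Step 3: thread A executes A2 (x = x). Shared: x=2. PCs: A@2 B@1

Answer: x=2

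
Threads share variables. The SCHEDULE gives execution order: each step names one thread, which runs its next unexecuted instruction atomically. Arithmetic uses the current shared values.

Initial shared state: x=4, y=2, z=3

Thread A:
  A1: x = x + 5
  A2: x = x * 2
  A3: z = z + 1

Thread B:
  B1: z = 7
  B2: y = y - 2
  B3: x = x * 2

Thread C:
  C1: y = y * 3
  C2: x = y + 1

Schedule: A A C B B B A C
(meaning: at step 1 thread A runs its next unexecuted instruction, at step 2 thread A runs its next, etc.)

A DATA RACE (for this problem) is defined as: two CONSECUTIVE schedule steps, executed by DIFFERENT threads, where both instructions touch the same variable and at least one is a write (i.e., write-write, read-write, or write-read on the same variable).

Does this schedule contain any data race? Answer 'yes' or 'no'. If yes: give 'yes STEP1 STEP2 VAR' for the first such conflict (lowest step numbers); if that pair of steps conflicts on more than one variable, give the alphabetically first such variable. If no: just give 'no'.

Steps 1,2: same thread (A). No race.
Steps 2,3: A(r=x,w=x) vs C(r=y,w=y). No conflict.
Steps 3,4: C(r=y,w=y) vs B(r=-,w=z). No conflict.
Steps 4,5: same thread (B). No race.
Steps 5,6: same thread (B). No race.
Steps 6,7: B(r=x,w=x) vs A(r=z,w=z). No conflict.
Steps 7,8: A(r=z,w=z) vs C(r=y,w=x). No conflict.

Answer: no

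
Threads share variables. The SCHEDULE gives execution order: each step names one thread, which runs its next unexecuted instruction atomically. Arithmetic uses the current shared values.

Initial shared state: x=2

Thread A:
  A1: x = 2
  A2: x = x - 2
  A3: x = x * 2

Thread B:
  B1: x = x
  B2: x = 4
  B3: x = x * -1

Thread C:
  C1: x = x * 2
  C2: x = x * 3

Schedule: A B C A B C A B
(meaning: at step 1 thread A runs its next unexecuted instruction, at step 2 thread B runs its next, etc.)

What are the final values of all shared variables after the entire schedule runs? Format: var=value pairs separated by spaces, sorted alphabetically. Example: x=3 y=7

Step 1: thread A executes A1 (x = 2). Shared: x=2. PCs: A@1 B@0 C@0
Step 2: thread B executes B1 (x = x). Shared: x=2. PCs: A@1 B@1 C@0
Step 3: thread C executes C1 (x = x * 2). Shared: x=4. PCs: A@1 B@1 C@1
Step 4: thread A executes A2 (x = x - 2). Shared: x=2. PCs: A@2 B@1 C@1
Step 5: thread B executes B2 (x = 4). Shared: x=4. PCs: A@2 B@2 C@1
Step 6: thread C executes C2 (x = x * 3). Shared: x=12. PCs: A@2 B@2 C@2
Step 7: thread A executes A3 (x = x * 2). Shared: x=24. PCs: A@3 B@2 C@2
Step 8: thread B executes B3 (x = x * -1). Shared: x=-24. PCs: A@3 B@3 C@2

Answer: x=-24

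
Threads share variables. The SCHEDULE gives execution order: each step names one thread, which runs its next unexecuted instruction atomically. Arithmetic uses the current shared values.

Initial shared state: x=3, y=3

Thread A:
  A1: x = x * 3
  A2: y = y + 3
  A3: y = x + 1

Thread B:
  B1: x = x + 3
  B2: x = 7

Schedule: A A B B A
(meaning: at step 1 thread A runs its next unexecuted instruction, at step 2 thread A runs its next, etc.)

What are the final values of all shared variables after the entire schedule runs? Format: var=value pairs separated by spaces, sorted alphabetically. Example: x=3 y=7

Answer: x=7 y=8

Derivation:
Step 1: thread A executes A1 (x = x * 3). Shared: x=9 y=3. PCs: A@1 B@0
Step 2: thread A executes A2 (y = y + 3). Shared: x=9 y=6. PCs: A@2 B@0
Step 3: thread B executes B1 (x = x + 3). Shared: x=12 y=6. PCs: A@2 B@1
Step 4: thread B executes B2 (x = 7). Shared: x=7 y=6. PCs: A@2 B@2
Step 5: thread A executes A3 (y = x + 1). Shared: x=7 y=8. PCs: A@3 B@2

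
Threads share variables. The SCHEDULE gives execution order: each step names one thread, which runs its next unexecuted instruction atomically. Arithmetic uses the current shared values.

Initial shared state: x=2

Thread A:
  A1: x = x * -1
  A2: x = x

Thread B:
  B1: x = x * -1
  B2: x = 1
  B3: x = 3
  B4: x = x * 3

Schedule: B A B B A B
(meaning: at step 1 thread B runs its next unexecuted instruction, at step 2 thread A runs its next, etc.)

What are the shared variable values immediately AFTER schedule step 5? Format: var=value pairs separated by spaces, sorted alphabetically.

Step 1: thread B executes B1 (x = x * -1). Shared: x=-2. PCs: A@0 B@1
Step 2: thread A executes A1 (x = x * -1). Shared: x=2. PCs: A@1 B@1
Step 3: thread B executes B2 (x = 1). Shared: x=1. PCs: A@1 B@2
Step 4: thread B executes B3 (x = 3). Shared: x=3. PCs: A@1 B@3
Step 5: thread A executes A2 (x = x). Shared: x=3. PCs: A@2 B@3

Answer: x=3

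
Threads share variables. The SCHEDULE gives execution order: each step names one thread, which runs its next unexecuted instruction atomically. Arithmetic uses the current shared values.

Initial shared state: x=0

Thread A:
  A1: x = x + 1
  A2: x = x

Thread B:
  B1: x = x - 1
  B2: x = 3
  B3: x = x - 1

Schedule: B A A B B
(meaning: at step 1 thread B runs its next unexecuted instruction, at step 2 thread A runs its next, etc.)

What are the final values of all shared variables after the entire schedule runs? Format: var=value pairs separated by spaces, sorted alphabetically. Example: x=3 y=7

Answer: x=2

Derivation:
Step 1: thread B executes B1 (x = x - 1). Shared: x=-1. PCs: A@0 B@1
Step 2: thread A executes A1 (x = x + 1). Shared: x=0. PCs: A@1 B@1
Step 3: thread A executes A2 (x = x). Shared: x=0. PCs: A@2 B@1
Step 4: thread B executes B2 (x = 3). Shared: x=3. PCs: A@2 B@2
Step 5: thread B executes B3 (x = x - 1). Shared: x=2. PCs: A@2 B@3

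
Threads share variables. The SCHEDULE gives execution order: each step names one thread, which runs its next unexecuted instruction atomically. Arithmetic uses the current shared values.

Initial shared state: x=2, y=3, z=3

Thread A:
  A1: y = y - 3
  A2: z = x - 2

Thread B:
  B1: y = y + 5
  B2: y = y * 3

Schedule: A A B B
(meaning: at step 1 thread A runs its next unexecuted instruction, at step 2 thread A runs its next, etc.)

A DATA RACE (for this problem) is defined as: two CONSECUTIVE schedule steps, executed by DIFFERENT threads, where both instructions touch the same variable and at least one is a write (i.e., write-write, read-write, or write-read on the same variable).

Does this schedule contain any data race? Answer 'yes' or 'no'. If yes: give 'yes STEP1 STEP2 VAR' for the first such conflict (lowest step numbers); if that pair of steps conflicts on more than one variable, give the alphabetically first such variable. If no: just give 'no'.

Answer: no

Derivation:
Steps 1,2: same thread (A). No race.
Steps 2,3: A(r=x,w=z) vs B(r=y,w=y). No conflict.
Steps 3,4: same thread (B). No race.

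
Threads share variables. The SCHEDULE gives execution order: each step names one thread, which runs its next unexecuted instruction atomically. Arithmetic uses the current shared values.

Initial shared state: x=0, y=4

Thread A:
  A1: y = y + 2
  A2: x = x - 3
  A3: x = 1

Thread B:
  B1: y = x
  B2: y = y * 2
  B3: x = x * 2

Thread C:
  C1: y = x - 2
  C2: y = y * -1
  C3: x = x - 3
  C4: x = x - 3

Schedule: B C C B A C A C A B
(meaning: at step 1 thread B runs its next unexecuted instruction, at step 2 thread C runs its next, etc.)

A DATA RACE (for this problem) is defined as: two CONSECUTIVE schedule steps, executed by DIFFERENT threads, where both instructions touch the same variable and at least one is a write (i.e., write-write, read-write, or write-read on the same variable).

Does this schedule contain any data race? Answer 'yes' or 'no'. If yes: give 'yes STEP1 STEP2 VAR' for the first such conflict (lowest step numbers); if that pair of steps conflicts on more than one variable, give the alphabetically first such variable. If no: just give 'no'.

Steps 1,2: B(y = x) vs C(y = x - 2). RACE on y (W-W).
Steps 2,3: same thread (C). No race.
Steps 3,4: C(y = y * -1) vs B(y = y * 2). RACE on y (W-W).
Steps 4,5: B(y = y * 2) vs A(y = y + 2). RACE on y (W-W).
Steps 5,6: A(r=y,w=y) vs C(r=x,w=x). No conflict.
Steps 6,7: C(x = x - 3) vs A(x = x - 3). RACE on x (W-W).
Steps 7,8: A(x = x - 3) vs C(x = x - 3). RACE on x (W-W).
Steps 8,9: C(x = x - 3) vs A(x = 1). RACE on x (W-W).
Steps 9,10: A(x = 1) vs B(x = x * 2). RACE on x (W-W).
First conflict at steps 1,2.

Answer: yes 1 2 y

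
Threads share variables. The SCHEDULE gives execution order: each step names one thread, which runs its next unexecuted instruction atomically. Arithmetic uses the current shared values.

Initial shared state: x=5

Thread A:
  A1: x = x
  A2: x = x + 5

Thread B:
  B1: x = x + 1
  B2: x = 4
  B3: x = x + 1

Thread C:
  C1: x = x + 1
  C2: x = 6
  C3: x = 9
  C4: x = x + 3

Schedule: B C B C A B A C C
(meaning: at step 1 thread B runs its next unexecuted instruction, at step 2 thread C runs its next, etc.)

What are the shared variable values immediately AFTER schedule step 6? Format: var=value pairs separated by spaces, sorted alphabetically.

Answer: x=7

Derivation:
Step 1: thread B executes B1 (x = x + 1). Shared: x=6. PCs: A@0 B@1 C@0
Step 2: thread C executes C1 (x = x + 1). Shared: x=7. PCs: A@0 B@1 C@1
Step 3: thread B executes B2 (x = 4). Shared: x=4. PCs: A@0 B@2 C@1
Step 4: thread C executes C2 (x = 6). Shared: x=6. PCs: A@0 B@2 C@2
Step 5: thread A executes A1 (x = x). Shared: x=6. PCs: A@1 B@2 C@2
Step 6: thread B executes B3 (x = x + 1). Shared: x=7. PCs: A@1 B@3 C@2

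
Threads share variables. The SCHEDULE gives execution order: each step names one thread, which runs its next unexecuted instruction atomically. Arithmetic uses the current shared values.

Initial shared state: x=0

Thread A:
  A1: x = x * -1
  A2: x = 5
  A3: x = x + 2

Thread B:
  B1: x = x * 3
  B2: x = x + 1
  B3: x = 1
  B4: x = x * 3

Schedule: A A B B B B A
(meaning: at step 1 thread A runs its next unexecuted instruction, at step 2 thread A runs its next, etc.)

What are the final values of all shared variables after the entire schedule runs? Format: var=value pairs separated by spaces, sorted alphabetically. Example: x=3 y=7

Step 1: thread A executes A1 (x = x * -1). Shared: x=0. PCs: A@1 B@0
Step 2: thread A executes A2 (x = 5). Shared: x=5. PCs: A@2 B@0
Step 3: thread B executes B1 (x = x * 3). Shared: x=15. PCs: A@2 B@1
Step 4: thread B executes B2 (x = x + 1). Shared: x=16. PCs: A@2 B@2
Step 5: thread B executes B3 (x = 1). Shared: x=1. PCs: A@2 B@3
Step 6: thread B executes B4 (x = x * 3). Shared: x=3. PCs: A@2 B@4
Step 7: thread A executes A3 (x = x + 2). Shared: x=5. PCs: A@3 B@4

Answer: x=5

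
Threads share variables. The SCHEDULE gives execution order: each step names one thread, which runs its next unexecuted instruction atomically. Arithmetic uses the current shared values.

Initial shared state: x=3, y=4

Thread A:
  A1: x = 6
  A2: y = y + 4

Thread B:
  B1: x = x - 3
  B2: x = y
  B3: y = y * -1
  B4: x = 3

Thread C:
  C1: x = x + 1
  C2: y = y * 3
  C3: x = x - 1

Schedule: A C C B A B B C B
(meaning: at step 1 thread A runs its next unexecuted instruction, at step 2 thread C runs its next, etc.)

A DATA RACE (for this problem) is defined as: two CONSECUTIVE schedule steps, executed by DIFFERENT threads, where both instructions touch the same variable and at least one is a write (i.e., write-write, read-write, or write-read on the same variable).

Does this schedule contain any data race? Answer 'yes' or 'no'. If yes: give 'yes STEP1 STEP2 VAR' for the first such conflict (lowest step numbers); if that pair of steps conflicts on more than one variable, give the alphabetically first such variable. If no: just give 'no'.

Answer: yes 1 2 x

Derivation:
Steps 1,2: A(x = 6) vs C(x = x + 1). RACE on x (W-W).
Steps 2,3: same thread (C). No race.
Steps 3,4: C(r=y,w=y) vs B(r=x,w=x). No conflict.
Steps 4,5: B(r=x,w=x) vs A(r=y,w=y). No conflict.
Steps 5,6: A(y = y + 4) vs B(x = y). RACE on y (W-R).
Steps 6,7: same thread (B). No race.
Steps 7,8: B(r=y,w=y) vs C(r=x,w=x). No conflict.
Steps 8,9: C(x = x - 1) vs B(x = 3). RACE on x (W-W).
First conflict at steps 1,2.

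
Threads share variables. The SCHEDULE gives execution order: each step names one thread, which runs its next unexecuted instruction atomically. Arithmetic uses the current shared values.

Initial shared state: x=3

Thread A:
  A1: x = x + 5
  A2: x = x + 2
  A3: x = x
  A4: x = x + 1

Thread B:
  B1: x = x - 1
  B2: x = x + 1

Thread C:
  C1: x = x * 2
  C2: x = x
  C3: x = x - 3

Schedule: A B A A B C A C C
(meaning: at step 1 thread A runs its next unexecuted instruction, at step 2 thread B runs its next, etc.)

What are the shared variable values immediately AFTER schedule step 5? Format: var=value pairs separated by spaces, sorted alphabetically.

Step 1: thread A executes A1 (x = x + 5). Shared: x=8. PCs: A@1 B@0 C@0
Step 2: thread B executes B1 (x = x - 1). Shared: x=7. PCs: A@1 B@1 C@0
Step 3: thread A executes A2 (x = x + 2). Shared: x=9. PCs: A@2 B@1 C@0
Step 4: thread A executes A3 (x = x). Shared: x=9. PCs: A@3 B@1 C@0
Step 5: thread B executes B2 (x = x + 1). Shared: x=10. PCs: A@3 B@2 C@0

Answer: x=10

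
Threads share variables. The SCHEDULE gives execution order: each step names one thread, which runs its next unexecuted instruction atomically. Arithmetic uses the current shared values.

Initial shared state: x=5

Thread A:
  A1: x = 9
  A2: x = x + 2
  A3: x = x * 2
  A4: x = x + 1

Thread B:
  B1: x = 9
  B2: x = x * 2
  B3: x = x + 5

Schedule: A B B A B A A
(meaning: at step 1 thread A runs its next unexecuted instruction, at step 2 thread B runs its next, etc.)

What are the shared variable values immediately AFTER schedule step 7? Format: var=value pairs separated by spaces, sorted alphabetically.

Answer: x=51

Derivation:
Step 1: thread A executes A1 (x = 9). Shared: x=9. PCs: A@1 B@0
Step 2: thread B executes B1 (x = 9). Shared: x=9. PCs: A@1 B@1
Step 3: thread B executes B2 (x = x * 2). Shared: x=18. PCs: A@1 B@2
Step 4: thread A executes A2 (x = x + 2). Shared: x=20. PCs: A@2 B@2
Step 5: thread B executes B3 (x = x + 5). Shared: x=25. PCs: A@2 B@3
Step 6: thread A executes A3 (x = x * 2). Shared: x=50. PCs: A@3 B@3
Step 7: thread A executes A4 (x = x + 1). Shared: x=51. PCs: A@4 B@3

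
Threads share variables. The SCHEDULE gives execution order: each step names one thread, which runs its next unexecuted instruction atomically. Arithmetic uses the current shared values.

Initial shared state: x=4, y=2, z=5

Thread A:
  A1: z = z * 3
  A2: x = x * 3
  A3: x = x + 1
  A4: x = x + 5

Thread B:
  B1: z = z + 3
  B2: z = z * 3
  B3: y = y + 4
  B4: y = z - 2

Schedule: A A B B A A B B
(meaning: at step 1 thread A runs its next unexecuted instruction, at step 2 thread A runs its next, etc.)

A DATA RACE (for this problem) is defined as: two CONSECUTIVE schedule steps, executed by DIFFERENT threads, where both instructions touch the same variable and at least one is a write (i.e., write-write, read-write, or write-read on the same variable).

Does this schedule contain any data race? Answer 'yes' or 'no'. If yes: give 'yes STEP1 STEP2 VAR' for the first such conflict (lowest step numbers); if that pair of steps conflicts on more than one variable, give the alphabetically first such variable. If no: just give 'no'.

Steps 1,2: same thread (A). No race.
Steps 2,3: A(r=x,w=x) vs B(r=z,w=z). No conflict.
Steps 3,4: same thread (B). No race.
Steps 4,5: B(r=z,w=z) vs A(r=x,w=x). No conflict.
Steps 5,6: same thread (A). No race.
Steps 6,7: A(r=x,w=x) vs B(r=y,w=y). No conflict.
Steps 7,8: same thread (B). No race.

Answer: no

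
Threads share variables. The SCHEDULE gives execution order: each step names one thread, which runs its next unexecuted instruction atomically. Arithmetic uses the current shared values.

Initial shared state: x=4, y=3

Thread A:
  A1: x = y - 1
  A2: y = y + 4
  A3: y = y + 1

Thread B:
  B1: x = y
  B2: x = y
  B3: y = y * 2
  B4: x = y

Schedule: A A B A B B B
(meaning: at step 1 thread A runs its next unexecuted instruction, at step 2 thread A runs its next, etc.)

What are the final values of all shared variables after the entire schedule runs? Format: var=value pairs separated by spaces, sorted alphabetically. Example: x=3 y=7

Step 1: thread A executes A1 (x = y - 1). Shared: x=2 y=3. PCs: A@1 B@0
Step 2: thread A executes A2 (y = y + 4). Shared: x=2 y=7. PCs: A@2 B@0
Step 3: thread B executes B1 (x = y). Shared: x=7 y=7. PCs: A@2 B@1
Step 4: thread A executes A3 (y = y + 1). Shared: x=7 y=8. PCs: A@3 B@1
Step 5: thread B executes B2 (x = y). Shared: x=8 y=8. PCs: A@3 B@2
Step 6: thread B executes B3 (y = y * 2). Shared: x=8 y=16. PCs: A@3 B@3
Step 7: thread B executes B4 (x = y). Shared: x=16 y=16. PCs: A@3 B@4

Answer: x=16 y=16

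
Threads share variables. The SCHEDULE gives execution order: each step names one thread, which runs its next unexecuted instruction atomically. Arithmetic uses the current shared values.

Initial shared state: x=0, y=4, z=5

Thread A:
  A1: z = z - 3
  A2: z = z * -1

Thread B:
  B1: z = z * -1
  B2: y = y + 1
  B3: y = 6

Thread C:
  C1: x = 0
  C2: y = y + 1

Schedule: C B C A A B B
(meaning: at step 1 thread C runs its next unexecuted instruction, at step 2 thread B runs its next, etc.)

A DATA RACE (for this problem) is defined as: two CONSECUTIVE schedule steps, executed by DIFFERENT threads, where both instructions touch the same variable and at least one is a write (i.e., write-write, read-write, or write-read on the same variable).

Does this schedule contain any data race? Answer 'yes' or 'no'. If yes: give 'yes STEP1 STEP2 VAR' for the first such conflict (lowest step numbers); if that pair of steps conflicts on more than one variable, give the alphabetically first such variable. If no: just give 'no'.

Steps 1,2: C(r=-,w=x) vs B(r=z,w=z). No conflict.
Steps 2,3: B(r=z,w=z) vs C(r=y,w=y). No conflict.
Steps 3,4: C(r=y,w=y) vs A(r=z,w=z). No conflict.
Steps 4,5: same thread (A). No race.
Steps 5,6: A(r=z,w=z) vs B(r=y,w=y). No conflict.
Steps 6,7: same thread (B). No race.

Answer: no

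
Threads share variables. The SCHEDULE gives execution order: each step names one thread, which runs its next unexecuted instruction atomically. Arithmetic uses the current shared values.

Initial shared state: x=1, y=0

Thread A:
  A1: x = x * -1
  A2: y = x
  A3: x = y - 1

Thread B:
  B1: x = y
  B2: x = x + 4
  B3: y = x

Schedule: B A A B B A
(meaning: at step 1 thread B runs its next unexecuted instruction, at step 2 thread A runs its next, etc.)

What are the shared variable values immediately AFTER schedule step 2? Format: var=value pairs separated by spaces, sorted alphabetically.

Answer: x=0 y=0

Derivation:
Step 1: thread B executes B1 (x = y). Shared: x=0 y=0. PCs: A@0 B@1
Step 2: thread A executes A1 (x = x * -1). Shared: x=0 y=0. PCs: A@1 B@1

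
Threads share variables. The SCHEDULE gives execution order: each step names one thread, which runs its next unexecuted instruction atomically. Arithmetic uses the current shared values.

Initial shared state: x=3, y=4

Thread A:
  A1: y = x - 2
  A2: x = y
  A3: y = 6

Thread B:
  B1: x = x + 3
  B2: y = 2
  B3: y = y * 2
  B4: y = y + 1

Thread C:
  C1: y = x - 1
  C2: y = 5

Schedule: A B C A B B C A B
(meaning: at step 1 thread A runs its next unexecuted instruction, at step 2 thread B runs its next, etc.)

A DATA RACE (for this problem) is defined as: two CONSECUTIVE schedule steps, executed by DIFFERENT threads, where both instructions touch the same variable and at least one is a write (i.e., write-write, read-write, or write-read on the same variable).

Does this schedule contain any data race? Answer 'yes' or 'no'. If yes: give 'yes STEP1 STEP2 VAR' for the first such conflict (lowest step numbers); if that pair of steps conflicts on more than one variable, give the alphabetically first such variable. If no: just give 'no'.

Steps 1,2: A(y = x - 2) vs B(x = x + 3). RACE on x (R-W).
Steps 2,3: B(x = x + 3) vs C(y = x - 1). RACE on x (W-R).
Steps 3,4: C(y = x - 1) vs A(x = y). RACE on x (R-W), y (W-R). Multiple vars; alphabetically first is x.
Steps 4,5: A(x = y) vs B(y = 2). RACE on y (R-W).
Steps 5,6: same thread (B). No race.
Steps 6,7: B(y = y * 2) vs C(y = 5). RACE on y (W-W).
Steps 7,8: C(y = 5) vs A(y = 6). RACE on y (W-W).
Steps 8,9: A(y = 6) vs B(y = y + 1). RACE on y (W-W).
First conflict at steps 1,2.

Answer: yes 1 2 x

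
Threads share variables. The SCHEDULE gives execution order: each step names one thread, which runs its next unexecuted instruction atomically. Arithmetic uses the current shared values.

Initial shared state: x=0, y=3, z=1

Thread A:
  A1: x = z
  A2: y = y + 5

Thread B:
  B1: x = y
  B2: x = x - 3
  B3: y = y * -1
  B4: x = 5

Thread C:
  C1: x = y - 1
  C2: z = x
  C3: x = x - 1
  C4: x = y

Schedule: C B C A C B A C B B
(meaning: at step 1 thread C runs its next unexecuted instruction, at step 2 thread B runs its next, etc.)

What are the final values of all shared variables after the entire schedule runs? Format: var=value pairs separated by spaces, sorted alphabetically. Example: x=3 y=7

Answer: x=5 y=-8 z=3

Derivation:
Step 1: thread C executes C1 (x = y - 1). Shared: x=2 y=3 z=1. PCs: A@0 B@0 C@1
Step 2: thread B executes B1 (x = y). Shared: x=3 y=3 z=1. PCs: A@0 B@1 C@1
Step 3: thread C executes C2 (z = x). Shared: x=3 y=3 z=3. PCs: A@0 B@1 C@2
Step 4: thread A executes A1 (x = z). Shared: x=3 y=3 z=3. PCs: A@1 B@1 C@2
Step 5: thread C executes C3 (x = x - 1). Shared: x=2 y=3 z=3. PCs: A@1 B@1 C@3
Step 6: thread B executes B2 (x = x - 3). Shared: x=-1 y=3 z=3. PCs: A@1 B@2 C@3
Step 7: thread A executes A2 (y = y + 5). Shared: x=-1 y=8 z=3. PCs: A@2 B@2 C@3
Step 8: thread C executes C4 (x = y). Shared: x=8 y=8 z=3. PCs: A@2 B@2 C@4
Step 9: thread B executes B3 (y = y * -1). Shared: x=8 y=-8 z=3. PCs: A@2 B@3 C@4
Step 10: thread B executes B4 (x = 5). Shared: x=5 y=-8 z=3. PCs: A@2 B@4 C@4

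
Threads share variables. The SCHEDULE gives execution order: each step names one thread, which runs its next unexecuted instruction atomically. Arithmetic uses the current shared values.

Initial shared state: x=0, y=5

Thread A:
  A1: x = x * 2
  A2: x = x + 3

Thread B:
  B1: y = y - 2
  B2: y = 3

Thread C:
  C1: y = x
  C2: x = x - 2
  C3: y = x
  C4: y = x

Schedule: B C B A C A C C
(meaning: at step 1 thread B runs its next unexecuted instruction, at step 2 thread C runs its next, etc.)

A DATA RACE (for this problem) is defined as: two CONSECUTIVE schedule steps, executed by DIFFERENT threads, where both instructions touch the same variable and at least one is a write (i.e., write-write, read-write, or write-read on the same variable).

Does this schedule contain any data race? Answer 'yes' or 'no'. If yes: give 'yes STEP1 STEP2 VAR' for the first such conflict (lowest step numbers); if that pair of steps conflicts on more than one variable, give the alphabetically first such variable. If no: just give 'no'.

Answer: yes 1 2 y

Derivation:
Steps 1,2: B(y = y - 2) vs C(y = x). RACE on y (W-W).
Steps 2,3: C(y = x) vs B(y = 3). RACE on y (W-W).
Steps 3,4: B(r=-,w=y) vs A(r=x,w=x). No conflict.
Steps 4,5: A(x = x * 2) vs C(x = x - 2). RACE on x (W-W).
Steps 5,6: C(x = x - 2) vs A(x = x + 3). RACE on x (W-W).
Steps 6,7: A(x = x + 3) vs C(y = x). RACE on x (W-R).
Steps 7,8: same thread (C). No race.
First conflict at steps 1,2.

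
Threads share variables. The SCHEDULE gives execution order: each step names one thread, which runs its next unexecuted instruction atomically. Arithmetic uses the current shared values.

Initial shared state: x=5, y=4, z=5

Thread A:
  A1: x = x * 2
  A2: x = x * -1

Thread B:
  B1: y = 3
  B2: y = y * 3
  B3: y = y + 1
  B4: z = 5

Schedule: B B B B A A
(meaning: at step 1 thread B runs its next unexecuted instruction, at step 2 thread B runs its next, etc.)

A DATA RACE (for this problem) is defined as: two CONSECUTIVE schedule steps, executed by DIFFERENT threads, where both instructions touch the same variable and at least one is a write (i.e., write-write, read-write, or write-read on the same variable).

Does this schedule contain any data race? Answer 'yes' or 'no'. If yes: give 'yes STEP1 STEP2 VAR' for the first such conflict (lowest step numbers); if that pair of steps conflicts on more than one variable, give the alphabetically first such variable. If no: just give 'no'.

Steps 1,2: same thread (B). No race.
Steps 2,3: same thread (B). No race.
Steps 3,4: same thread (B). No race.
Steps 4,5: B(r=-,w=z) vs A(r=x,w=x). No conflict.
Steps 5,6: same thread (A). No race.

Answer: no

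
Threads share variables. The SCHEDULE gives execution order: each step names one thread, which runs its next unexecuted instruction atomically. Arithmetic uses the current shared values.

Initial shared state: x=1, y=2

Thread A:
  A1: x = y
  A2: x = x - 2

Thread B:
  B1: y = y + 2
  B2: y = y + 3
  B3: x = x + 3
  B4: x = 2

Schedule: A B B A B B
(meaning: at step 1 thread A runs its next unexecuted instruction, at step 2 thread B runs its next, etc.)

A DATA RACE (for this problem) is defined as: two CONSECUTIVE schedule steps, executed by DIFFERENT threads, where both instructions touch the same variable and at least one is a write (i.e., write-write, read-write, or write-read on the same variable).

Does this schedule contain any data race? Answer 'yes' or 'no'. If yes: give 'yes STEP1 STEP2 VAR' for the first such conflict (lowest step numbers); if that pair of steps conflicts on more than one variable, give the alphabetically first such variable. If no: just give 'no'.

Answer: yes 1 2 y

Derivation:
Steps 1,2: A(x = y) vs B(y = y + 2). RACE on y (R-W).
Steps 2,3: same thread (B). No race.
Steps 3,4: B(r=y,w=y) vs A(r=x,w=x). No conflict.
Steps 4,5: A(x = x - 2) vs B(x = x + 3). RACE on x (W-W).
Steps 5,6: same thread (B). No race.
First conflict at steps 1,2.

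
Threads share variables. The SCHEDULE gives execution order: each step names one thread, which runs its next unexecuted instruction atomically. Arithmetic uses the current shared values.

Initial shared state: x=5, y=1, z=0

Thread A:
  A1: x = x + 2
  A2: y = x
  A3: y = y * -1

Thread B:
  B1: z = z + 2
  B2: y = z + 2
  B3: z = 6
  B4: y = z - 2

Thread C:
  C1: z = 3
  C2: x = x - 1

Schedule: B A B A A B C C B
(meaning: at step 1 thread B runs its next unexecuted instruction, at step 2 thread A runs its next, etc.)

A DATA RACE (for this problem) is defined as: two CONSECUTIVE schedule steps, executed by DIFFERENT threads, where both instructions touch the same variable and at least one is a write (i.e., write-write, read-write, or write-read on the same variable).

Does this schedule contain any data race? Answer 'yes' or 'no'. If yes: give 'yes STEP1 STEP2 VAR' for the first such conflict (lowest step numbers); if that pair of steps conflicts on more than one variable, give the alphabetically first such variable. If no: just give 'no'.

Steps 1,2: B(r=z,w=z) vs A(r=x,w=x). No conflict.
Steps 2,3: A(r=x,w=x) vs B(r=z,w=y). No conflict.
Steps 3,4: B(y = z + 2) vs A(y = x). RACE on y (W-W).
Steps 4,5: same thread (A). No race.
Steps 5,6: A(r=y,w=y) vs B(r=-,w=z). No conflict.
Steps 6,7: B(z = 6) vs C(z = 3). RACE on z (W-W).
Steps 7,8: same thread (C). No race.
Steps 8,9: C(r=x,w=x) vs B(r=z,w=y). No conflict.
First conflict at steps 3,4.

Answer: yes 3 4 y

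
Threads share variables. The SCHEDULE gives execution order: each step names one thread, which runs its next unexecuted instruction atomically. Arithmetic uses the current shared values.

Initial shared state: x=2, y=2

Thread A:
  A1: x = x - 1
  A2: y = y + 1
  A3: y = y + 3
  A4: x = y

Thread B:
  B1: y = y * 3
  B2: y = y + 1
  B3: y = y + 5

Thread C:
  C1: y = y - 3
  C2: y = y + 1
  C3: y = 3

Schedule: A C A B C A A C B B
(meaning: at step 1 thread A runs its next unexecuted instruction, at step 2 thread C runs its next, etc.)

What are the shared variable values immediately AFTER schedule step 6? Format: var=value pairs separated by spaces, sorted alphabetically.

Answer: x=1 y=4

Derivation:
Step 1: thread A executes A1 (x = x - 1). Shared: x=1 y=2. PCs: A@1 B@0 C@0
Step 2: thread C executes C1 (y = y - 3). Shared: x=1 y=-1. PCs: A@1 B@0 C@1
Step 3: thread A executes A2 (y = y + 1). Shared: x=1 y=0. PCs: A@2 B@0 C@1
Step 4: thread B executes B1 (y = y * 3). Shared: x=1 y=0. PCs: A@2 B@1 C@1
Step 5: thread C executes C2 (y = y + 1). Shared: x=1 y=1. PCs: A@2 B@1 C@2
Step 6: thread A executes A3 (y = y + 3). Shared: x=1 y=4. PCs: A@3 B@1 C@2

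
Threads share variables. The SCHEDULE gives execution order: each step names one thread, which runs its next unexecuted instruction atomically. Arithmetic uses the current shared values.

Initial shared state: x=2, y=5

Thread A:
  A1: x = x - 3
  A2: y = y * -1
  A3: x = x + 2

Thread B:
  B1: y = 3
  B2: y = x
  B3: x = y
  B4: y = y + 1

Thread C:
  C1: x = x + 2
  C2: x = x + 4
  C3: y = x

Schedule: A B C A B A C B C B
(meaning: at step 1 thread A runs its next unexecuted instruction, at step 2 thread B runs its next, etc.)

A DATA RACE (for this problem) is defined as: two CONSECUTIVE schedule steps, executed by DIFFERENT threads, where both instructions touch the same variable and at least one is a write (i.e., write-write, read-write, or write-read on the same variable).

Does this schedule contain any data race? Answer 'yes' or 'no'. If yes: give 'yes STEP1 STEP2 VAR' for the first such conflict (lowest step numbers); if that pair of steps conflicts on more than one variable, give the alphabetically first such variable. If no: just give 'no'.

Answer: yes 4 5 y

Derivation:
Steps 1,2: A(r=x,w=x) vs B(r=-,w=y). No conflict.
Steps 2,3: B(r=-,w=y) vs C(r=x,w=x). No conflict.
Steps 3,4: C(r=x,w=x) vs A(r=y,w=y). No conflict.
Steps 4,5: A(y = y * -1) vs B(y = x). RACE on y (W-W).
Steps 5,6: B(y = x) vs A(x = x + 2). RACE on x (R-W).
Steps 6,7: A(x = x + 2) vs C(x = x + 4). RACE on x (W-W).
Steps 7,8: C(x = x + 4) vs B(x = y). RACE on x (W-W).
Steps 8,9: B(x = y) vs C(y = x). RACE on x (W-R), y (R-W). Multiple vars; alphabetically first is x.
Steps 9,10: C(y = x) vs B(y = y + 1). RACE on y (W-W).
First conflict at steps 4,5.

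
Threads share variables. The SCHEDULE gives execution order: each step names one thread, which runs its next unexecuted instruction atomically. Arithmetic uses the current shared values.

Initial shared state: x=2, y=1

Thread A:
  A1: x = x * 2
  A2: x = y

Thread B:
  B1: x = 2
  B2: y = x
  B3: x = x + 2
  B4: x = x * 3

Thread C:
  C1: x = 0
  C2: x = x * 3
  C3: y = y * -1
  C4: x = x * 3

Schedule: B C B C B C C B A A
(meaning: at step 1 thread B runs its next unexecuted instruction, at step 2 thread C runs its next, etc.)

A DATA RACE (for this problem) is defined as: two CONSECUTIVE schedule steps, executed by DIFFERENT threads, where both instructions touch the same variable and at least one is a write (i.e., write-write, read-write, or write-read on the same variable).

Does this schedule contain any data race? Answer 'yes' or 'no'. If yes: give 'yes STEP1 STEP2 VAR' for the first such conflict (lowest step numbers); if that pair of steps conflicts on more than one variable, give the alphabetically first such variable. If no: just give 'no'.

Answer: yes 1 2 x

Derivation:
Steps 1,2: B(x = 2) vs C(x = 0). RACE on x (W-W).
Steps 2,3: C(x = 0) vs B(y = x). RACE on x (W-R).
Steps 3,4: B(y = x) vs C(x = x * 3). RACE on x (R-W).
Steps 4,5: C(x = x * 3) vs B(x = x + 2). RACE on x (W-W).
Steps 5,6: B(r=x,w=x) vs C(r=y,w=y). No conflict.
Steps 6,7: same thread (C). No race.
Steps 7,8: C(x = x * 3) vs B(x = x * 3). RACE on x (W-W).
Steps 8,9: B(x = x * 3) vs A(x = x * 2). RACE on x (W-W).
Steps 9,10: same thread (A). No race.
First conflict at steps 1,2.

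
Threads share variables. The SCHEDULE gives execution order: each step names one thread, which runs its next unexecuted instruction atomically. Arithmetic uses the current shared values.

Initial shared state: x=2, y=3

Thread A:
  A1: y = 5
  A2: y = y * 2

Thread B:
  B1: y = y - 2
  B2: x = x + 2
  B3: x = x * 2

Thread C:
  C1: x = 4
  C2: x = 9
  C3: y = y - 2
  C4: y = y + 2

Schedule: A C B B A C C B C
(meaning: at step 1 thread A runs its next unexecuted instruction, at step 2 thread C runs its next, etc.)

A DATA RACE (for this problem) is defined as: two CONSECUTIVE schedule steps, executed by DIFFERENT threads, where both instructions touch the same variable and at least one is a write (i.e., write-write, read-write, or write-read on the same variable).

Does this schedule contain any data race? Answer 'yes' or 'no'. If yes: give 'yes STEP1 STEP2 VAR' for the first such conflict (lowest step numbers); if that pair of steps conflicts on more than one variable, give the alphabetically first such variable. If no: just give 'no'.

Steps 1,2: A(r=-,w=y) vs C(r=-,w=x). No conflict.
Steps 2,3: C(r=-,w=x) vs B(r=y,w=y). No conflict.
Steps 3,4: same thread (B). No race.
Steps 4,5: B(r=x,w=x) vs A(r=y,w=y). No conflict.
Steps 5,6: A(r=y,w=y) vs C(r=-,w=x). No conflict.
Steps 6,7: same thread (C). No race.
Steps 7,8: C(r=y,w=y) vs B(r=x,w=x). No conflict.
Steps 8,9: B(r=x,w=x) vs C(r=y,w=y). No conflict.

Answer: no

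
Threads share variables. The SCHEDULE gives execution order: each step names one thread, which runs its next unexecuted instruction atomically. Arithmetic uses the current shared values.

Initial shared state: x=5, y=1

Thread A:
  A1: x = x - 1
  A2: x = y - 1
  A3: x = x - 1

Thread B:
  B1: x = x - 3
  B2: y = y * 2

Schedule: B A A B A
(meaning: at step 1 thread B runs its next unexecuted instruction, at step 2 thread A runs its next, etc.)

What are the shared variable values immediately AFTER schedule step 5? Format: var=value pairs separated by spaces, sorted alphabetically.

Answer: x=-1 y=2

Derivation:
Step 1: thread B executes B1 (x = x - 3). Shared: x=2 y=1. PCs: A@0 B@1
Step 2: thread A executes A1 (x = x - 1). Shared: x=1 y=1. PCs: A@1 B@1
Step 3: thread A executes A2 (x = y - 1). Shared: x=0 y=1. PCs: A@2 B@1
Step 4: thread B executes B2 (y = y * 2). Shared: x=0 y=2. PCs: A@2 B@2
Step 5: thread A executes A3 (x = x - 1). Shared: x=-1 y=2. PCs: A@3 B@2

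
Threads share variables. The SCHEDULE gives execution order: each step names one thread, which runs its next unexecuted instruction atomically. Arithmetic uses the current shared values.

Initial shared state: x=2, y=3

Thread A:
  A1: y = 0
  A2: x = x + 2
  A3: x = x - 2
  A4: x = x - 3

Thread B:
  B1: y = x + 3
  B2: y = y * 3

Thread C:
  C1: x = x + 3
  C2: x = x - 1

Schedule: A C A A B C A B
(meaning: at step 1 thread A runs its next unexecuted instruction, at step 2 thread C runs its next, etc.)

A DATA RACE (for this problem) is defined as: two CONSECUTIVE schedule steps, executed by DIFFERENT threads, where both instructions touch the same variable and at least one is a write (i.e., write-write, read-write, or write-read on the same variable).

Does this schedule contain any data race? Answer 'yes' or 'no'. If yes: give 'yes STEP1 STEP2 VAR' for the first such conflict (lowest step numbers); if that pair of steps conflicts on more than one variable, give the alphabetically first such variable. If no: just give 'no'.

Answer: yes 2 3 x

Derivation:
Steps 1,2: A(r=-,w=y) vs C(r=x,w=x). No conflict.
Steps 2,3: C(x = x + 3) vs A(x = x + 2). RACE on x (W-W).
Steps 3,4: same thread (A). No race.
Steps 4,5: A(x = x - 2) vs B(y = x + 3). RACE on x (W-R).
Steps 5,6: B(y = x + 3) vs C(x = x - 1). RACE on x (R-W).
Steps 6,7: C(x = x - 1) vs A(x = x - 3). RACE on x (W-W).
Steps 7,8: A(r=x,w=x) vs B(r=y,w=y). No conflict.
First conflict at steps 2,3.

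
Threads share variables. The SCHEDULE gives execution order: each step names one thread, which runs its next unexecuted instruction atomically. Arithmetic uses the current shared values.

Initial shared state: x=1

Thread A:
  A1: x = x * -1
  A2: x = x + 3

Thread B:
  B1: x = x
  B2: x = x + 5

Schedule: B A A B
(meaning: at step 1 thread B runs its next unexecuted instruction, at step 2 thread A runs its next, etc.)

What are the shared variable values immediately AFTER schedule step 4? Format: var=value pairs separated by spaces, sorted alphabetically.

Step 1: thread B executes B1 (x = x). Shared: x=1. PCs: A@0 B@1
Step 2: thread A executes A1 (x = x * -1). Shared: x=-1. PCs: A@1 B@1
Step 3: thread A executes A2 (x = x + 3). Shared: x=2. PCs: A@2 B@1
Step 4: thread B executes B2 (x = x + 5). Shared: x=7. PCs: A@2 B@2

Answer: x=7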